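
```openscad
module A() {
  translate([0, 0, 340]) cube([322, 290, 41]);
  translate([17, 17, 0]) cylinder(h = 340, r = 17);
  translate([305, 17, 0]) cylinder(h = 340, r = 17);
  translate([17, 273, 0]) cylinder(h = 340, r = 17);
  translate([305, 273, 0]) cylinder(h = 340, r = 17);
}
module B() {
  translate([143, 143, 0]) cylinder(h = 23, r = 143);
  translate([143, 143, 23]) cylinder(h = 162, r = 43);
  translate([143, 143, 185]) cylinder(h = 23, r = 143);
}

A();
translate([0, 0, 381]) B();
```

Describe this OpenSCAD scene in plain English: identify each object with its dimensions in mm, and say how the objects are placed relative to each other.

A is a four-legged stool. The seat is a 322×290×41 mm slab whose top surface is at z = 381 mm; four round legs, each 34 mm in diameter, run from the floor (z = 0) to the underside of the seat, each leg's axis is inset half a diameter from the nearest pair of seat edges (so the leg's bounding box is flush with the corner).

B is a spool: two coaxial disc flanges of radius 143 mm and thickness 23 mm, joined by a core cylinder of radius 43 mm and height 162 mm. The lower flange rests on z = 0 and the three cylinders share a vertical axis.

The spool is on top of the stool.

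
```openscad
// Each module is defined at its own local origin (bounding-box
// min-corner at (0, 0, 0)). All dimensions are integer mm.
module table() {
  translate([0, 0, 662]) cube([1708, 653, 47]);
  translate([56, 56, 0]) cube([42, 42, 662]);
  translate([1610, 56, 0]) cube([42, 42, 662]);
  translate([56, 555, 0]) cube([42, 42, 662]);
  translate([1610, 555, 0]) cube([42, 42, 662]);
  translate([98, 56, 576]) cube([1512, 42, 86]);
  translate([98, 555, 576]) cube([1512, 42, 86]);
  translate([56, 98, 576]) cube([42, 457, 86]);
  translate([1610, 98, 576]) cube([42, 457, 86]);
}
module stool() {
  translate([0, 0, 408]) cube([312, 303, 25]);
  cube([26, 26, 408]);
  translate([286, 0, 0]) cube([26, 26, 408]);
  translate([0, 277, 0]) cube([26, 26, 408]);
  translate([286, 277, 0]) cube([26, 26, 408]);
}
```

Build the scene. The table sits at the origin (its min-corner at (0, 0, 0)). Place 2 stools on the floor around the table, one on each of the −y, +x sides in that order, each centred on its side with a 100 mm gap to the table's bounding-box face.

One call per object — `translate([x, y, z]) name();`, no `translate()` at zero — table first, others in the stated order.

table();
translate([698, -403, 0]) stool();
translate([1808, 175, 0]) stool();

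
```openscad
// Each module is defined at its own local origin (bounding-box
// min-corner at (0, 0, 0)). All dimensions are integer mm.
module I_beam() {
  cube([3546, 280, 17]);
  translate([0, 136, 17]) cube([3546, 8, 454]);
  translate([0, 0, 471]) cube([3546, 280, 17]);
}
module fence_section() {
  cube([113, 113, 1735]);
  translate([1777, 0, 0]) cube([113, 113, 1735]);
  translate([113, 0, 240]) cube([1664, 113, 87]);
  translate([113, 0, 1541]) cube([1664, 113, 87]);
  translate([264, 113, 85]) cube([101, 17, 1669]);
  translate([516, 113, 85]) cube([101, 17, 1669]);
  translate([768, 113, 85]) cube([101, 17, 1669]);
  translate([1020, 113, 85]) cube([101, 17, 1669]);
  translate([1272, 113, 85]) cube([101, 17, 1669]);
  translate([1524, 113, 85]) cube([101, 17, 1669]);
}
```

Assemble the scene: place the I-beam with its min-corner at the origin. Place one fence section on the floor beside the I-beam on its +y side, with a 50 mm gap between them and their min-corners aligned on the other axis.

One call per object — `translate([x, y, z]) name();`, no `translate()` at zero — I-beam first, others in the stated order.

I_beam();
translate([0, 330, 0]) fence_section();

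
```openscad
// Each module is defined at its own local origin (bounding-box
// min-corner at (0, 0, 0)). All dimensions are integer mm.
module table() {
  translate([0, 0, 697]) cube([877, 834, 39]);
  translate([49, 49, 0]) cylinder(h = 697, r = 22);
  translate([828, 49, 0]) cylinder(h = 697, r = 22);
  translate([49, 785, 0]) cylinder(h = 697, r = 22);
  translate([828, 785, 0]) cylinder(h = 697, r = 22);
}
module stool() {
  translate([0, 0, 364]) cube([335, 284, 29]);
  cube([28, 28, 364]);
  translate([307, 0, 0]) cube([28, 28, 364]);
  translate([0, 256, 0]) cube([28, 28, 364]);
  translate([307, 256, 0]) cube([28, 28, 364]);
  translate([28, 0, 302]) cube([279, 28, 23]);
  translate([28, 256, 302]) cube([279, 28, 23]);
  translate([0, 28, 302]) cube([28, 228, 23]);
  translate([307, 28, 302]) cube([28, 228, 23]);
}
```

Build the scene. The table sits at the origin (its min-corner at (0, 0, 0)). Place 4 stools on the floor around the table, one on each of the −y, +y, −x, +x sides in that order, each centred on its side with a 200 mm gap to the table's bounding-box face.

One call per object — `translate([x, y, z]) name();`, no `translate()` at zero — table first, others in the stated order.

table();
translate([271, -484, 0]) stool();
translate([271, 1034, 0]) stool();
translate([-535, 275, 0]) stool();
translate([1077, 275, 0]) stool();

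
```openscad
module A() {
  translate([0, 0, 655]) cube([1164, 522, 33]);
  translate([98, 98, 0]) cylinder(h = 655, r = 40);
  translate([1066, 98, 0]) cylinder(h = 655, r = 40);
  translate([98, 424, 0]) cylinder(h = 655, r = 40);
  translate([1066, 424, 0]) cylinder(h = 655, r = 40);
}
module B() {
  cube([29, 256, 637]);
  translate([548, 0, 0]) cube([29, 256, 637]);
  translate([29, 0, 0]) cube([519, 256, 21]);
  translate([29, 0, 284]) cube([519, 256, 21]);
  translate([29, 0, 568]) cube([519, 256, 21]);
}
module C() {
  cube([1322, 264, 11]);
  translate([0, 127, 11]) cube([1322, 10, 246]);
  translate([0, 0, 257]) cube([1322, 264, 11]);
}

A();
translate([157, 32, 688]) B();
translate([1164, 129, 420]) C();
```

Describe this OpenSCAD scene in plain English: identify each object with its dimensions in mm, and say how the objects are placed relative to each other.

A is a rectangular dining table. The top is 1164×522×33 mm with its upper surface at z = 688 mm. It stands on four round legs of 80 mm diameter, each leg's bounding box inset 58 mm from the nearest pair of top edges, running from the floor to the underside of the top.

B is an open bookshelf. Two side panels, each 29 mm thick, 256 mm deep and 637 mm tall, stand 577 mm apart (outside-to-outside). Between them sit 3 shelves, each 21 mm thick and 256 mm deep, spanning the full gap between the sides. The bottom shelf rests on the floor (its underside at z = 0) and the clear gap between one shelf's top and the next shelf's underside is 263 mm.

C is an I-beam lying along x, 1322 mm long. Overall section height 268 mm. Two flanges 264 mm wide (y) and 11 mm thick, one on the floor and one at the top; a web 10 mm thick runs between them, centred on the flange width.

The bookshelf is on top of the table. The I-beam is beside the table with their tops flush at z = 688.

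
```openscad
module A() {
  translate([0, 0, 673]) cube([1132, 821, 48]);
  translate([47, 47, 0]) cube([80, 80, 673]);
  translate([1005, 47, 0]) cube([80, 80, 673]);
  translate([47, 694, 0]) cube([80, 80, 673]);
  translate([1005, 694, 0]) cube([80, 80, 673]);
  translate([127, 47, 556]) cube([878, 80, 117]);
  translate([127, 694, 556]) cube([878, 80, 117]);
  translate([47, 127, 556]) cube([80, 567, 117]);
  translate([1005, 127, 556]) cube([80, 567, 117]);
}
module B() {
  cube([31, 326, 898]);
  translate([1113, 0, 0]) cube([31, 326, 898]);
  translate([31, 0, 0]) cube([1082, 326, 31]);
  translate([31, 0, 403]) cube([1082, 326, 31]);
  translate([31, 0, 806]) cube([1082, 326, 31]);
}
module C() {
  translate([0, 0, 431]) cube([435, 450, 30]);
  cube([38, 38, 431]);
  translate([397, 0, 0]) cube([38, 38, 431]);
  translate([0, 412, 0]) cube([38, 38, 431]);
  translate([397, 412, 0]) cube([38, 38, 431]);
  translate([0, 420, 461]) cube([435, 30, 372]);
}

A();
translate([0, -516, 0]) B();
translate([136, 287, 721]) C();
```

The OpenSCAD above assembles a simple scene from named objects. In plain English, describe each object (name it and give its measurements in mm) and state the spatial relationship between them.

A is a table: top 1132 mm (x) × 821 mm (y), 48 mm thick, upper face at z = 721 mm, on four 80×80 mm square legs, each inset 47 mm from the nearest pair of top edges, running from z = 0 to the bottom of the top. Four apron rails, 80 mm thick and 117 mm tall, run between adjacent legs with their top edges flush with the underside of the top and their outer faces flush with the legs' outer faces.

B is a bookshelf 1144 mm wide overall, 326 mm deep and 898 mm tall. The two sides are 31 mm thick vertical panels. 3 horizontal shelves of 31 mm thickness span between the inner faces of the sides; the lowest shelf sits on the floor and shelves are stacked with a clear vertical gap of 372 mm between each pair.

C is a chair: 435×450 mm seat, 30 mm thick, top at z = 461 mm, on four 38 mm square corner legs flush with the seat edges. A 30 mm thick backrest slab spans the full seat width, extending 372 mm above the seat top, its back face flush with the seat's +y edge.

The bookshelf is on the floor beside the table on its −y side. The chair is on top of the table.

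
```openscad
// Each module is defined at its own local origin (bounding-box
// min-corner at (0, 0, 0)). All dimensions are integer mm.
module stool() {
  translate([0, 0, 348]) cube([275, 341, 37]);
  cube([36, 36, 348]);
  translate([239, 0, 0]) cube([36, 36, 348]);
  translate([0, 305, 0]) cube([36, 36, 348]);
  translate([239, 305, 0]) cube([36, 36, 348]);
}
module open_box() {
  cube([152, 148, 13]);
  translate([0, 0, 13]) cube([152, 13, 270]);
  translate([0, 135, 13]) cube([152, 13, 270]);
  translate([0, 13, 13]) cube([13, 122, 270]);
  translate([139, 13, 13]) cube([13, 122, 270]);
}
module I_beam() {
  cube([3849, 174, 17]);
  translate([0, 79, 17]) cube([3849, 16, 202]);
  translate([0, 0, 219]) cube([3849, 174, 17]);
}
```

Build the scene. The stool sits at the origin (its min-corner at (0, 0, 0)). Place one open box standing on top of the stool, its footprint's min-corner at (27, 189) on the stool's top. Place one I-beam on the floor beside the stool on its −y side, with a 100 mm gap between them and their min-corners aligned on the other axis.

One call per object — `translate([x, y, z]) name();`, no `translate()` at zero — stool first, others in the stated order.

stool();
translate([27, 189, 385]) open_box();
translate([0, -274, 0]) I_beam();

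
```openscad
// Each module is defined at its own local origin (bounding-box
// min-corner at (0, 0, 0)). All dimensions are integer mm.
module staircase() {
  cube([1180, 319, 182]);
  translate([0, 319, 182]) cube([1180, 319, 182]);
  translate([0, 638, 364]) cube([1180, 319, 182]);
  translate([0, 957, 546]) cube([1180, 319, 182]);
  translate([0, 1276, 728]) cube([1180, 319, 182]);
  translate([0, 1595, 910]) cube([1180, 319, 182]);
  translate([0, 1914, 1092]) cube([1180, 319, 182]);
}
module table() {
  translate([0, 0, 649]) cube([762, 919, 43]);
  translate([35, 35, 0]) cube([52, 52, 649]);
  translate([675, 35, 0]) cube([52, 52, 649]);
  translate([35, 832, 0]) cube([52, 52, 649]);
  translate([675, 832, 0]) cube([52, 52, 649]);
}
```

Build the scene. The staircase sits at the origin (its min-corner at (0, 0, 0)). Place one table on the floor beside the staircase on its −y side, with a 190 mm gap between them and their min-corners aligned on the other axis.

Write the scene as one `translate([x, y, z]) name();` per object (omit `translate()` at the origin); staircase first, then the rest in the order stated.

staircase();
translate([0, -1109, 0]) table();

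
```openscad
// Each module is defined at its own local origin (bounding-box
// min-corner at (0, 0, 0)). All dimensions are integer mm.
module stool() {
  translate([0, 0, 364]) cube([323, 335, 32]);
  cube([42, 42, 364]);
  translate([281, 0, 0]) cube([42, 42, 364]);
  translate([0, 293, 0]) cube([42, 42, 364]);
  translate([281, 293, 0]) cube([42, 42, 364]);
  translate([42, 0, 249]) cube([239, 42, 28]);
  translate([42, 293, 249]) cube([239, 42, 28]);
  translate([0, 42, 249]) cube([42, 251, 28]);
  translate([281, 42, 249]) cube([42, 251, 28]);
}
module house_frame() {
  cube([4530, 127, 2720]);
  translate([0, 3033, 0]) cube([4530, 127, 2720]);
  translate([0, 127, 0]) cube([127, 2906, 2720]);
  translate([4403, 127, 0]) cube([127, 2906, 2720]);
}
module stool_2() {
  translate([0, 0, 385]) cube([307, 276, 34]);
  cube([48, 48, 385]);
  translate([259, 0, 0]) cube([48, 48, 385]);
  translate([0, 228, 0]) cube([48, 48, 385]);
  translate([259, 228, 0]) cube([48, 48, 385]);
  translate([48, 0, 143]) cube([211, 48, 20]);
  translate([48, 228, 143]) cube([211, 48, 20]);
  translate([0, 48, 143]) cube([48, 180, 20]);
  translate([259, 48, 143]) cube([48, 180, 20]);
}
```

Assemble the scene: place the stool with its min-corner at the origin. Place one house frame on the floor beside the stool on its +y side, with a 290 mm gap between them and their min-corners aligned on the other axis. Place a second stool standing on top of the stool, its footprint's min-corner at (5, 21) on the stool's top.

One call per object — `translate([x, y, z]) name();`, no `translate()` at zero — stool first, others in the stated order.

stool();
translate([0, 625, 0]) house_frame();
translate([5, 21, 396]) stool_2();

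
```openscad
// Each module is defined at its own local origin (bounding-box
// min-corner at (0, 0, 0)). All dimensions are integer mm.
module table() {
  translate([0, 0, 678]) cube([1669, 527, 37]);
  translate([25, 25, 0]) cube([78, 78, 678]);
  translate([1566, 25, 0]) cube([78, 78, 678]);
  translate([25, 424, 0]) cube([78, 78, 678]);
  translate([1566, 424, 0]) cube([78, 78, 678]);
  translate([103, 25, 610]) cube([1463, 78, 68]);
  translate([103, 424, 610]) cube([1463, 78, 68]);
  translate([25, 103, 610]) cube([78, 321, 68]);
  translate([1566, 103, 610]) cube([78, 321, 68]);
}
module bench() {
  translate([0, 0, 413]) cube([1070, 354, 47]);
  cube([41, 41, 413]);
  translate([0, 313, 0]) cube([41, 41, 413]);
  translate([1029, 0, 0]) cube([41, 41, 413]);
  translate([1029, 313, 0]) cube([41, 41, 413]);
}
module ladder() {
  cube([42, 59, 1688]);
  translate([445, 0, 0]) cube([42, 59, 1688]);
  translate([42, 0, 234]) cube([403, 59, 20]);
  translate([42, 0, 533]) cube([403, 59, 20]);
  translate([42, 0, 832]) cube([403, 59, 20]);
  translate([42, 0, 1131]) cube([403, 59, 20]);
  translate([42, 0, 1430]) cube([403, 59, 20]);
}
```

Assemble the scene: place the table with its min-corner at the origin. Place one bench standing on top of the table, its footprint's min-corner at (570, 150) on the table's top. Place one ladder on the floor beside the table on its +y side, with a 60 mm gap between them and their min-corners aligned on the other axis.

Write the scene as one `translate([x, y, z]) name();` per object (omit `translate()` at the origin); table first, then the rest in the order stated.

table();
translate([570, 150, 715]) bench();
translate([0, 587, 0]) ladder();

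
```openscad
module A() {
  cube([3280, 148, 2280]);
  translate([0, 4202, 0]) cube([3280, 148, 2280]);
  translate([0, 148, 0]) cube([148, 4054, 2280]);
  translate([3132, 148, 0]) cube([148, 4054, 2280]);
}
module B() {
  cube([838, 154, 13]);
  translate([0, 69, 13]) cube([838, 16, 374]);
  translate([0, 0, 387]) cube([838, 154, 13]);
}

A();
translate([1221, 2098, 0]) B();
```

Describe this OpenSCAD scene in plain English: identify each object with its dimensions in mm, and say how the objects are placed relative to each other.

A is a box-shaped house frame (walls only): outside footprint 3280×4350 mm, wall height 2280 mm, wall thickness 148 mm. The two y-facing walls run the full x-width; the two x-facing walls fit between the inner faces of the y-facing walls.

B is an I-beam lying along x, 838 mm long. Overall section height 400 mm. Two flanges 154 mm wide (y) and 13 mm thick, one on the floor and one at the top; a web 16 mm thick runs between them, centred on the flange width.

The I-beam sits inside the house frame, centred.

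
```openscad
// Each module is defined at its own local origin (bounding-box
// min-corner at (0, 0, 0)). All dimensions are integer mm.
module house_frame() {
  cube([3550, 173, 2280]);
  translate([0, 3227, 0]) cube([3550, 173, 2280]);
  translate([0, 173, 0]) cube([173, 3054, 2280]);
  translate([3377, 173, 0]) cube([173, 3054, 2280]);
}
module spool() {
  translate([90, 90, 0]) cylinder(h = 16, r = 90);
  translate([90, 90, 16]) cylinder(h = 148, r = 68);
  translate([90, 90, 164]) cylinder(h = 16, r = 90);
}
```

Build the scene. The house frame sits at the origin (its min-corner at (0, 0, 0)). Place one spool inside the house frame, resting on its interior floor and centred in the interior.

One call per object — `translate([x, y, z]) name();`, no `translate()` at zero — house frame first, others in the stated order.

house_frame();
translate([1685, 1610, 0]) spool();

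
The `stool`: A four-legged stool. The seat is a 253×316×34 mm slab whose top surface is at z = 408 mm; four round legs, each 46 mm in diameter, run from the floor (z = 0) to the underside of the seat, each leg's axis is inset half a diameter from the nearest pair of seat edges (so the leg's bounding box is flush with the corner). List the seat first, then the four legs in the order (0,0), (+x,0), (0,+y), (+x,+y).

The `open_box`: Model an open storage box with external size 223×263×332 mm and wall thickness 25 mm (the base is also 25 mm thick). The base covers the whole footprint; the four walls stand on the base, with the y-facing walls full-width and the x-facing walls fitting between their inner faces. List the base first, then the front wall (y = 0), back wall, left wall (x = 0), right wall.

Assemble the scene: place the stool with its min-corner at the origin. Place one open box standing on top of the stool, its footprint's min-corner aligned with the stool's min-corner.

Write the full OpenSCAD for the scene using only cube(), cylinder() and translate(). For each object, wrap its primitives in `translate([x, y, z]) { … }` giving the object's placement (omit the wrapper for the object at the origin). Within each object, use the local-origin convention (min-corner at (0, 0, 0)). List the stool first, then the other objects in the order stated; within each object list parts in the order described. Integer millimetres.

translate([0, 0, 374]) cube([253, 316, 34]);
translate([23, 23, 0]) cylinder(h = 374, r = 23);
translate([230, 23, 0]) cylinder(h = 374, r = 23);
translate([23, 293, 0]) cylinder(h = 374, r = 23);
translate([230, 293, 0]) cylinder(h = 374, r = 23);
translate([0, 0, 408]) {
  cube([223, 263, 25]);
  translate([0, 0, 25]) cube([223, 25, 307]);
  translate([0, 238, 25]) cube([223, 25, 307]);
  translate([0, 25, 25]) cube([25, 213, 307]);
  translate([198, 25, 25]) cube([25, 213, 307]);
}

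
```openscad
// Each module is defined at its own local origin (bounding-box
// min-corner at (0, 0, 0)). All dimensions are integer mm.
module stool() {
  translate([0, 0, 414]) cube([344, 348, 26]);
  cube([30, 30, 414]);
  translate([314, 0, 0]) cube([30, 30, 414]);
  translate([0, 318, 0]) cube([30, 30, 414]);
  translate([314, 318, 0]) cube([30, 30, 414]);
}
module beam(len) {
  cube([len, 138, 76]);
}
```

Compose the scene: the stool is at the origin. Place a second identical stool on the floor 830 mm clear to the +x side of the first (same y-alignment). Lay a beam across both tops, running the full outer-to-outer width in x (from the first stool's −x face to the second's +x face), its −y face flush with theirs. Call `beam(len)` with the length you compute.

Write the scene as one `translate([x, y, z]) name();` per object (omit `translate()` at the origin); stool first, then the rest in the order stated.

stool();
translate([1174, 0, 0]) stool();
translate([0, 0, 440]) beam(1518);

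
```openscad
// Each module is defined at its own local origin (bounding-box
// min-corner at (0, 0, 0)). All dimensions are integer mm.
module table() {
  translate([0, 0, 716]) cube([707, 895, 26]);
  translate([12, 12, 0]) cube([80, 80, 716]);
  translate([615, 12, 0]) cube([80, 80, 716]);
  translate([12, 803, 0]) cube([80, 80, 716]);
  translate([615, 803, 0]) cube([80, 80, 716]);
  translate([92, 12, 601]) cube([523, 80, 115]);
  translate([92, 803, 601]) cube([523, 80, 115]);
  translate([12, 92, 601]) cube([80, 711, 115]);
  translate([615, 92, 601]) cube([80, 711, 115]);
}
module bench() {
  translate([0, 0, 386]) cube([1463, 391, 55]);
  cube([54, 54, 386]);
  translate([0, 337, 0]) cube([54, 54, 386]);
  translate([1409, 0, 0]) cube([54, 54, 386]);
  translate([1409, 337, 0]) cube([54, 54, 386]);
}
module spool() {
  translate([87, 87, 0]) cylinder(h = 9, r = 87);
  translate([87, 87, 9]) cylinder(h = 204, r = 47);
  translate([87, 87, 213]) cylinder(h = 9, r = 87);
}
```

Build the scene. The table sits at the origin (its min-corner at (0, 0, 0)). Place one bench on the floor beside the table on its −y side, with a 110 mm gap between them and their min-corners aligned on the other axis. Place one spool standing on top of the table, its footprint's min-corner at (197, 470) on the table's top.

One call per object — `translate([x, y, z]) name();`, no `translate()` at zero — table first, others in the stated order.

table();
translate([0, -501, 0]) bench();
translate([197, 470, 742]) spool();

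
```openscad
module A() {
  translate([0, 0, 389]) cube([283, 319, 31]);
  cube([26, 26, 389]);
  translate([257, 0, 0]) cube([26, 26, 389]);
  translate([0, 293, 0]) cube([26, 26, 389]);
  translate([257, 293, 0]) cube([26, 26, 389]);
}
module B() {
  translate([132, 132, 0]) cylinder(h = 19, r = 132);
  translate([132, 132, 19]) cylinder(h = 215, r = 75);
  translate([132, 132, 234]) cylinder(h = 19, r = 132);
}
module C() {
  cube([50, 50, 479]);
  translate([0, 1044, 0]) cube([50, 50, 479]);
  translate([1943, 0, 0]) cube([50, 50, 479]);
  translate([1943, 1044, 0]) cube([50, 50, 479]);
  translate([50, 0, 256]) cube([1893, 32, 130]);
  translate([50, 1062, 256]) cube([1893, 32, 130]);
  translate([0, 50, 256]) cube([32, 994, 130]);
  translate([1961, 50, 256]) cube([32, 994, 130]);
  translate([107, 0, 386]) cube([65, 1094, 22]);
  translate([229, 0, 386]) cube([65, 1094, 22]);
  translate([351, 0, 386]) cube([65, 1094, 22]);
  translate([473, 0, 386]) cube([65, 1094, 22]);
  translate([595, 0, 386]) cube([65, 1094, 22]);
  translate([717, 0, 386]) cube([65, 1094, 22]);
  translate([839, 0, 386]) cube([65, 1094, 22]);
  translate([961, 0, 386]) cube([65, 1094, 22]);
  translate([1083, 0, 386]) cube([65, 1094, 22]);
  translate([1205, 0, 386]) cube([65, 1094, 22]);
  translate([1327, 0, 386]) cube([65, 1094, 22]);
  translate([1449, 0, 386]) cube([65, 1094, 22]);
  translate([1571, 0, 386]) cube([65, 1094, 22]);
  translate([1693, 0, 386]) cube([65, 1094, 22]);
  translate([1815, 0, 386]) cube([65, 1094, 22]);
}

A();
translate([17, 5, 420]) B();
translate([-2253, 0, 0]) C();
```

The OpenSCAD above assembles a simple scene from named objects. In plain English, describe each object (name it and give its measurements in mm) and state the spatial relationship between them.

A is a four-legged stool. The seat is 283×319 mm, 31 mm thick, top at z = 420 mm. It stands on four square legs, each 26×26 mm in cross-section, from z = 0 to the seat underside, each flush with a corner of the seat.

B is a spool: two coaxial disc flanges of radius 132 mm and thickness 19 mm, joined by a core cylinder of radius 75 mm and height 215 mm. The lower flange rests on z = 0 and the three cylinders share a vertical axis.

C is a bed frame 1993 mm long (x) by 1094 mm wide (y). Four 50×50 mm corner posts, 479 mm tall, at the corners of the footprint. Four rails of 32 mm thickness and 130 mm height run between adjacent posts with their undersides at z = 256 mm, their outer faces flush with the outside of the frame (the two x-running rails run between the posts' inner faces; the two y-running rails run between the posts' inner faces). 15 slats, each 65 mm wide (x) and 22 mm thick, lie across the top of the two x-running rails, running the full 1094 mm width of the frame in y; the slats are evenly spaced along x between the inner faces of the end posts with equal gaps (rounded down to the nearest mm) at the −x end and between each pair — any rounding remainder accumulates at the +x end.

The spool is on top of the stool. The bed frame is on the floor beside the stool on its −x side.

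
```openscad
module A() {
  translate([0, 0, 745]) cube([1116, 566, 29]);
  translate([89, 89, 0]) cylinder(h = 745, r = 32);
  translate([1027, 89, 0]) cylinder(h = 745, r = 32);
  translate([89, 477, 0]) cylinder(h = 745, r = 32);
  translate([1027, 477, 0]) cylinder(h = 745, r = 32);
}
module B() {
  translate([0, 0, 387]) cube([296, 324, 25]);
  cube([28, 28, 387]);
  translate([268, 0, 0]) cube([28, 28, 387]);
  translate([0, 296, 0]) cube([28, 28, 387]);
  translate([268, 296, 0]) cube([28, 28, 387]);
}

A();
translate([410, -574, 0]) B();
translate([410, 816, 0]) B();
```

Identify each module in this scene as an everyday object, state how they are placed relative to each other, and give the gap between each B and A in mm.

Each stool's nearest face is 250 mm from the table's bounding box.

A is a table. B is a stool. Two stools sit around the table at the −y, +y sides. The gap between each stool and the table is 250 mm.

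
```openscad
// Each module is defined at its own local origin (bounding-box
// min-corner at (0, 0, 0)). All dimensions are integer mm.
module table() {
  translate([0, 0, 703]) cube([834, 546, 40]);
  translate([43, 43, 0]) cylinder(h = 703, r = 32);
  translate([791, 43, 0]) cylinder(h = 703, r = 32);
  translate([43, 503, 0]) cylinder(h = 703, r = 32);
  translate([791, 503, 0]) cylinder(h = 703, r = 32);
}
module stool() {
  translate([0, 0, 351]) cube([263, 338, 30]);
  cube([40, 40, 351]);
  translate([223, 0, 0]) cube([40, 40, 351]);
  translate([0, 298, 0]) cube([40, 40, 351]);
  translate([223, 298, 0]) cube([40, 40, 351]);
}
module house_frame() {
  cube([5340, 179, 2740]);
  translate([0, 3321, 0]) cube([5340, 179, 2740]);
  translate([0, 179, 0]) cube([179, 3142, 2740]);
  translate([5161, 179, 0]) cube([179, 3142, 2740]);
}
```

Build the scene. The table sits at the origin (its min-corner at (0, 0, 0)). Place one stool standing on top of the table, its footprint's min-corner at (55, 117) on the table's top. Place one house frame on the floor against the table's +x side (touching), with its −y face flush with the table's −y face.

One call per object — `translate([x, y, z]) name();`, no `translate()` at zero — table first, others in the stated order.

table();
translate([55, 117, 743]) stool();
translate([834, 0, 0]) house_frame();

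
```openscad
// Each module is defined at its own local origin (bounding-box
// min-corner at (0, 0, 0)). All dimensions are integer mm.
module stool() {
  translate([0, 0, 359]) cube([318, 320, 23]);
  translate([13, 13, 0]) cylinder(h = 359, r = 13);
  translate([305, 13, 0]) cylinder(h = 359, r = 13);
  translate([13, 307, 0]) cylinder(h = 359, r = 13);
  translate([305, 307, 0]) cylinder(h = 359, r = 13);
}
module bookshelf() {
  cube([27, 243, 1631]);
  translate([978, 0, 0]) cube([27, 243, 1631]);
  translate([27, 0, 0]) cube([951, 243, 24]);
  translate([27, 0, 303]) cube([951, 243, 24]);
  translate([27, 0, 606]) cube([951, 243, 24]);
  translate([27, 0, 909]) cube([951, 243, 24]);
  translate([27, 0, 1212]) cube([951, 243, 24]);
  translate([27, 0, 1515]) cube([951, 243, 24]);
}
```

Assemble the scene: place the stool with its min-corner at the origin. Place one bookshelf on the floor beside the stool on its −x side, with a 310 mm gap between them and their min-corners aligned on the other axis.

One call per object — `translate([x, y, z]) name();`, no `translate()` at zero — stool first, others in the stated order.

stool();
translate([-1315, 0, 0]) bookshelf();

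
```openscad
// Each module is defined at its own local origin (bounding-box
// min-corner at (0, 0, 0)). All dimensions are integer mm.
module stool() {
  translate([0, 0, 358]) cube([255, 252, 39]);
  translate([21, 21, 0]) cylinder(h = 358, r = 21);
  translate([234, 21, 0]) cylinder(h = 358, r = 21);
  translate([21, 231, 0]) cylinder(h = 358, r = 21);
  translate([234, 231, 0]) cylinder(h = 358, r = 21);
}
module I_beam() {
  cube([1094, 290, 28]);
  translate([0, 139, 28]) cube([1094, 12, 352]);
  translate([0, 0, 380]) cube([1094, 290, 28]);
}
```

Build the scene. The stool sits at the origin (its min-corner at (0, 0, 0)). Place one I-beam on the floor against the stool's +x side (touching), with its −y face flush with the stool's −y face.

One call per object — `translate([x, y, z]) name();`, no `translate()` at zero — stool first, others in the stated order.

stool();
translate([255, 0, 0]) I_beam();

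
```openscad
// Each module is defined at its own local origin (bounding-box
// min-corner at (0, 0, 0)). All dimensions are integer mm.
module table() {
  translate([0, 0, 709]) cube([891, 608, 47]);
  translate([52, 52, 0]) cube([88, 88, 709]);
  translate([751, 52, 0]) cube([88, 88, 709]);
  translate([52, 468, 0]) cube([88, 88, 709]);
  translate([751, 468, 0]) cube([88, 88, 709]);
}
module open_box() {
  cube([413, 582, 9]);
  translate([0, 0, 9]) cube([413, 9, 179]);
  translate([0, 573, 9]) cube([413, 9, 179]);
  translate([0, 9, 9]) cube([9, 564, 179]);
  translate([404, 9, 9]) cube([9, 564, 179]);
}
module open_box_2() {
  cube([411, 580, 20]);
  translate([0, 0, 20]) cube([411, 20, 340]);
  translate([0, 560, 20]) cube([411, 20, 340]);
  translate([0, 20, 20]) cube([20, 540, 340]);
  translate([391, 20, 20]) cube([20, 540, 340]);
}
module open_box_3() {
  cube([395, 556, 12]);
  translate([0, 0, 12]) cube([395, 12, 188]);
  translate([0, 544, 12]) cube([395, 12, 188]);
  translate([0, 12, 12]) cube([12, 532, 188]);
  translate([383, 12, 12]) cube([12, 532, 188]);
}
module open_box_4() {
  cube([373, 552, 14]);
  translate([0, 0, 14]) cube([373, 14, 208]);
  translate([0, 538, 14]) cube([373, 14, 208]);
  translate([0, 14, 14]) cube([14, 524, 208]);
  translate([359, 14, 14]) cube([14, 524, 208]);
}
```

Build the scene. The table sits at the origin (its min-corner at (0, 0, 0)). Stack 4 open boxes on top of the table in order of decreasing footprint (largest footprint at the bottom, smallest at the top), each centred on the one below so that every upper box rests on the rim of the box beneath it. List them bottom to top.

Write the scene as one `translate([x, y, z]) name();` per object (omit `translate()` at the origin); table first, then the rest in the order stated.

table();
translate([239, 13, 756]) open_box();
translate([240, 14, 944]) open_box_2();
translate([248, 26, 1304]) open_box_3();
translate([259, 28, 1504]) open_box_4();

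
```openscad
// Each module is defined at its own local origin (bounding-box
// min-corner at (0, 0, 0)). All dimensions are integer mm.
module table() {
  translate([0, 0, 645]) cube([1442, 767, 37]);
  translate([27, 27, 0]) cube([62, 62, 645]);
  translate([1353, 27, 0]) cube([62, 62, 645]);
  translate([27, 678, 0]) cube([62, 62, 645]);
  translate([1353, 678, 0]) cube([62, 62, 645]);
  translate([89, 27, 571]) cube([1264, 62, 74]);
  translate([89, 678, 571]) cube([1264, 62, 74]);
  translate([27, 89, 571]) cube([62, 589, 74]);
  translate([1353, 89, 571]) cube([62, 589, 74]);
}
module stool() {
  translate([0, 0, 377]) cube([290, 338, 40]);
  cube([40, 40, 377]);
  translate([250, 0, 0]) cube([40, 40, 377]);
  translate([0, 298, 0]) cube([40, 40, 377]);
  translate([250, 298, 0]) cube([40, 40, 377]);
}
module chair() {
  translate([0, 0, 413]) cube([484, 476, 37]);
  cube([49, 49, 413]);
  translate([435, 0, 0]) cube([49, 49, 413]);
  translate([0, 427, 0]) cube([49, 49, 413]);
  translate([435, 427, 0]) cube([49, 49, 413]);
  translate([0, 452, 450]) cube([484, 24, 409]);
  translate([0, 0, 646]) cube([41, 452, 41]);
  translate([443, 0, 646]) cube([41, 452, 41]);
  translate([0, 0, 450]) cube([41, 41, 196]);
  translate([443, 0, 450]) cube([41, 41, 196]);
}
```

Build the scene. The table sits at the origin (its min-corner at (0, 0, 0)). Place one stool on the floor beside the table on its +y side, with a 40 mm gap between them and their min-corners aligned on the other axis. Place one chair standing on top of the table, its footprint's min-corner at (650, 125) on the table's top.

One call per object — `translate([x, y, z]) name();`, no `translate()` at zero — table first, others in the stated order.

table();
translate([0, 807, 0]) stool();
translate([650, 125, 682]) chair();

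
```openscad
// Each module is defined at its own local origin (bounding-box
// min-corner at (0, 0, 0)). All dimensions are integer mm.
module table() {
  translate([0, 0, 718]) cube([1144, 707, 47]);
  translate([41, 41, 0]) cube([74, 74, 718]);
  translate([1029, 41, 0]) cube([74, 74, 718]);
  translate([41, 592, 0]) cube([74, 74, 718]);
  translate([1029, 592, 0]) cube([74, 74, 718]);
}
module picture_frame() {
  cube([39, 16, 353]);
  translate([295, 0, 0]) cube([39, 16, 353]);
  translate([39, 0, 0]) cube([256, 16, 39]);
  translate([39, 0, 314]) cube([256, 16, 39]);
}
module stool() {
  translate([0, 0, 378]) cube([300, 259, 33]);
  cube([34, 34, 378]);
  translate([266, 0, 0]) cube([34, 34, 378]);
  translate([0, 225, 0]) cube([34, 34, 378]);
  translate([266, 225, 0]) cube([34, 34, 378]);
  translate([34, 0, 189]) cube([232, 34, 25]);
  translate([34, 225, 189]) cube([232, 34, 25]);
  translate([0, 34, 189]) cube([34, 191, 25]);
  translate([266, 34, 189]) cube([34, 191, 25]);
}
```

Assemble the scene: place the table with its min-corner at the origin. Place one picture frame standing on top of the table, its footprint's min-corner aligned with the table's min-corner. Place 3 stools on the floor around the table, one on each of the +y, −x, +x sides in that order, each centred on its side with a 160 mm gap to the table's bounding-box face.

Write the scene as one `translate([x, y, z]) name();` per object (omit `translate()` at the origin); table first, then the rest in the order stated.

table();
translate([0, 0, 765]) picture_frame();
translate([422, 867, 0]) stool();
translate([-460, 224, 0]) stool();
translate([1304, 224, 0]) stool();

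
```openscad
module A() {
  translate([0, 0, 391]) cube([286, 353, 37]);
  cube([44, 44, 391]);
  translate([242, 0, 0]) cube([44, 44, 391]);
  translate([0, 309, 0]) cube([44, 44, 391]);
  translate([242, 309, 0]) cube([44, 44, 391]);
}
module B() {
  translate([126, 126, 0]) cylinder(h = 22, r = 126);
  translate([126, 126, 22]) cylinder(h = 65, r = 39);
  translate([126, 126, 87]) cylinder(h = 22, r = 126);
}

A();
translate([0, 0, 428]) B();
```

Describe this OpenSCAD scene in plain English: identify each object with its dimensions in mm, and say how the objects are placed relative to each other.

A is a simple wooden stool: a rectangular seat 286 mm (x) by 353 mm (y), 37 mm thick, top face at z = 428 mm, on four square legs, each 44×44 mm in cross-section. The legs rest on z = 0, each flush with a corner of the seat.

B is a spool: two coaxial disc flanges of radius 126 mm and thickness 22 mm, joined by a core cylinder of radius 39 mm and height 65 mm. The lower flange rests on z = 0 and the three cylinders share a vertical axis.

The spool is on top of the stool.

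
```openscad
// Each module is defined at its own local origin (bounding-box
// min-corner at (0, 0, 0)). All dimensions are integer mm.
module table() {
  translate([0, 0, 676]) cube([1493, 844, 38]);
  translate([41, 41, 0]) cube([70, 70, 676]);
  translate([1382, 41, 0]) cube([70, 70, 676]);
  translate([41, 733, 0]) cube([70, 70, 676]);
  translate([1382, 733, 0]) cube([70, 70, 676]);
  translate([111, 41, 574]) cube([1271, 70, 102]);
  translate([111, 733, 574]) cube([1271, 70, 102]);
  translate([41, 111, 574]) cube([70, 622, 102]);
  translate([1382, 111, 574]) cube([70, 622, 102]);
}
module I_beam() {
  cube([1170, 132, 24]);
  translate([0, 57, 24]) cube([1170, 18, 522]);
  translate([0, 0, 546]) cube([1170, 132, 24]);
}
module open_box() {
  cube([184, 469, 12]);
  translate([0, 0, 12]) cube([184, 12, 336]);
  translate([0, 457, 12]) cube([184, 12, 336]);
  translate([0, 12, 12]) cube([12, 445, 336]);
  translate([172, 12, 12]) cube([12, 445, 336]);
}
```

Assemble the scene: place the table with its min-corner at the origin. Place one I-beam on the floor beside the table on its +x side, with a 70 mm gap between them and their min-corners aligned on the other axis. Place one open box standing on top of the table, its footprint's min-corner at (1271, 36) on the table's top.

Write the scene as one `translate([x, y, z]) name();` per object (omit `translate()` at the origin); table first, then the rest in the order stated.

table();
translate([1563, 0, 0]) I_beam();
translate([1271, 36, 714]) open_box();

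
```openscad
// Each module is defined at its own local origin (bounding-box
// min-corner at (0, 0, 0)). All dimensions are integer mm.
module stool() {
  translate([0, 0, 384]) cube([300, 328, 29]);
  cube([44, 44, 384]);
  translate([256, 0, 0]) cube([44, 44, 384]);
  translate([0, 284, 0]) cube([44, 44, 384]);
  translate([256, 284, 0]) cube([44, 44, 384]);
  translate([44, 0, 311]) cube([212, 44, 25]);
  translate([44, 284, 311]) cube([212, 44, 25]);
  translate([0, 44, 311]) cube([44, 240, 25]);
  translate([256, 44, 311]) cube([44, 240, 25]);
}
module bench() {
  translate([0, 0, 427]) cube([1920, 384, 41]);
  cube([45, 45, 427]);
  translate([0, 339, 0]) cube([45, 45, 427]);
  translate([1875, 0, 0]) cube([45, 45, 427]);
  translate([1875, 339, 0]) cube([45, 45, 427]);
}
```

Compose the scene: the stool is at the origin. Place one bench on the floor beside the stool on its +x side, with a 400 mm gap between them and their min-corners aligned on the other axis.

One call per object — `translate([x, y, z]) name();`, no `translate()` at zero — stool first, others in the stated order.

stool();
translate([700, 0, 0]) bench();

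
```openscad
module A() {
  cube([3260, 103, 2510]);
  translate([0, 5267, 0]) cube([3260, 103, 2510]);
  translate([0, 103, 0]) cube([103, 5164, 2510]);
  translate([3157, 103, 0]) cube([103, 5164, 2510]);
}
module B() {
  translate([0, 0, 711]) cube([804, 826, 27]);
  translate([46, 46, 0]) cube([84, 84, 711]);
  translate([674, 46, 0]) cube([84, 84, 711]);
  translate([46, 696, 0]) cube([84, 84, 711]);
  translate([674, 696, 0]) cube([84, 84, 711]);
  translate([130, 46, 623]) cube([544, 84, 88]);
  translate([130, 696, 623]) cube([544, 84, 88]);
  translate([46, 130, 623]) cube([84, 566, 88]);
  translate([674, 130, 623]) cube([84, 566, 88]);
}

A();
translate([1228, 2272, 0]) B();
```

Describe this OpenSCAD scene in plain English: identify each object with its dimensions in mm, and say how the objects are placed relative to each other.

A is a box-shaped house frame (walls only): outside footprint 3260×5370 mm, wall height 2510 mm, wall thickness 103 mm. The two y-facing walls run the full x-width; the two x-facing walls fit between the inner faces of the y-facing walls.

B is a table: top 804 mm (x) × 826 mm (y), 27 mm thick, upper face at z = 738 mm, on four 84×84 mm square legs, each inset 46 mm from the nearest pair of top edges, running from z = 0 to the bottom of the top. Four apron rails, 84 mm thick and 88 mm tall, run between adjacent legs with their top edges flush with the underside of the top and their outer faces flush with the legs' outer faces.

The table sits inside the house frame, centred.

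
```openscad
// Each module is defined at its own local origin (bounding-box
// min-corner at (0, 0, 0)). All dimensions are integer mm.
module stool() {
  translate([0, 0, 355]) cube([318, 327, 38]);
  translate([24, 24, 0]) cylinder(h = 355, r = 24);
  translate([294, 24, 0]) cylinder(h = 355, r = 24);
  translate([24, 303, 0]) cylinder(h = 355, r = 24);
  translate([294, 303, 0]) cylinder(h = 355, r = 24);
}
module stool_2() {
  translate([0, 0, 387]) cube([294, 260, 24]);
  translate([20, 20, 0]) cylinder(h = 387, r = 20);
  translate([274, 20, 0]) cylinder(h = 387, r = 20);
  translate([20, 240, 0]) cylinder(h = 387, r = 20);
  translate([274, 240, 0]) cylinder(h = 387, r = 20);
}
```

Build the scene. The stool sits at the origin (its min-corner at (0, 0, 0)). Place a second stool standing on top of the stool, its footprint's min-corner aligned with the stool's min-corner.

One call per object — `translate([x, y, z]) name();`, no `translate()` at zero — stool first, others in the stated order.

stool();
translate([0, 0, 393]) stool_2();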